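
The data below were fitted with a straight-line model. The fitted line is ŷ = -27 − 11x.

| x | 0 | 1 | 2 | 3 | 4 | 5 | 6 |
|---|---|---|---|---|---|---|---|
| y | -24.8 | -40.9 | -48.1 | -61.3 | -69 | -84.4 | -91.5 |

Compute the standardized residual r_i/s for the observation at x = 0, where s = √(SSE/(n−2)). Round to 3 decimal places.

0.934

x=0: ŷ = -27 − 11·0 = -27; r = -24.8 − (-27) = 2.2
x=1: ŷ = -27 − 11·1 = -38; r = -40.9 − (-38) = -2.9
x=2: ŷ = -27 − 11·2 = -49; r = -48.1 − (-49) = 0.9
x=3: ŷ = -27 − 11·3 = -60; r = -61.3 − (-60) = -1.3
x=4: ŷ = -27 − 11·4 = -71; r = -69 − (-71) = 2
x=5: ŷ = -27 − 11·5 = -82; r = -84.4 − (-82) = -2.4
x=6: ŷ = -27 − 11·6 = -93; r = -91.5 − (-93) = 1.5
SSE = 4.84 + 8.41 + 0.81 + 1.69 + 4 + 5.76 + 2.25 = 27.76
s = √(27.76/5) = 2.35627
r/s = 2.2 / 2.35627 = 0.934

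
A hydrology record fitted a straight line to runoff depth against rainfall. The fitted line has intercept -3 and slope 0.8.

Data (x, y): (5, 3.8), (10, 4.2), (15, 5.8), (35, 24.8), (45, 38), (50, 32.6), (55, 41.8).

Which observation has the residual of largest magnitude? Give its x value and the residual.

x = 45, e = 5

x=5: ŷ = -3 + 0.8·5 = 1; e = 3.8 − 1 = 2.8
x=10: ŷ = -3 + 0.8·10 = 5; e = 4.2 − 5 = -0.8
x=15: ŷ = -3 + 0.8·15 = 9; e = 5.8 − 9 = -3.2
x=35: ŷ = -3 + 0.8·35 = 25; e = 24.8 − 25 = -0.2
x=45: ŷ = -3 + 0.8·45 = 33; e = 38 − 33 = 5
x=50: ŷ = -3 + 0.8·50 = 37; e = 32.6 − 37 = -4.4
x=55: ŷ = -3 + 0.8·55 = 41; e = 41.8 − 41 = 0.8
Largest |e| is 5 at x = 45, residual 5.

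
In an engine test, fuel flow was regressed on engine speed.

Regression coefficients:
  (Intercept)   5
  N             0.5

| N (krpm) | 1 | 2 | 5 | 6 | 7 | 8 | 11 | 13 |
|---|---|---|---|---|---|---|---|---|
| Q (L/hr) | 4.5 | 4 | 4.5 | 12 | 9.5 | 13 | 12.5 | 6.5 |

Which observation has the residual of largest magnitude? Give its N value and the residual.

N = 13, e = -5

N=1: ŷ = 5 + 0.5·1 = 5.5; e = 4.5 − 5.5 = -1
N=2: ŷ = 5 + 0.5·2 = 6; e = 4 − 6 = -2
N=5: ŷ = 5 + 0.5·5 = 7.5; e = 4.5 − 7.5 = -3
N=6: ŷ = 5 + 0.5·6 = 8; e = 12 − 8 = 4
N=7: ŷ = 5 + 0.5·7 = 8.5; e = 9.5 − 8.5 = 1
N=8: ŷ = 5 + 0.5·8 = 9; e = 13 − 9 = 4
N=11: ŷ = 5 + 0.5·11 = 10.5; e = 12.5 − 10.5 = 2
N=13: ŷ = 5 + 0.5·13 = 11.5; e = 6.5 − 11.5 = -5
Largest |e| is 5 at N = 13, residual -5.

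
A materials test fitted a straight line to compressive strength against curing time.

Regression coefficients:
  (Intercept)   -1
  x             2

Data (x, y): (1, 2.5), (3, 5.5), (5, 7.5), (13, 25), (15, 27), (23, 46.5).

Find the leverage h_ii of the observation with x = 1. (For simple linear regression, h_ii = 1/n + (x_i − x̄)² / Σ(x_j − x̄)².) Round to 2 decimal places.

h = 0.39

x̄ = (1 + 3 + 5 + 13 + 15 + 23)/6 = 10
Σ(x − x̄)² = 81 + 49 + 25 + 9 + 25 + 169 = 358
h = 1/6 + (-9)²/358 = 0.166667 + 0.226257 = 0.39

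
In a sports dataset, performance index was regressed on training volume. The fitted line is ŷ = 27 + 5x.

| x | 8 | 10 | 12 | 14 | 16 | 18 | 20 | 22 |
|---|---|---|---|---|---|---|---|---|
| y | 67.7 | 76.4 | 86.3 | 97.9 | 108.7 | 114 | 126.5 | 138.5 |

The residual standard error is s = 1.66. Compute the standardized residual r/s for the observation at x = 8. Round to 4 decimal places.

0.4217

ŷ = 27 + 5·8 = 67
r = 67.7 − 67 = 0.7
r/s = 0.7 / 1.66 = 0.4217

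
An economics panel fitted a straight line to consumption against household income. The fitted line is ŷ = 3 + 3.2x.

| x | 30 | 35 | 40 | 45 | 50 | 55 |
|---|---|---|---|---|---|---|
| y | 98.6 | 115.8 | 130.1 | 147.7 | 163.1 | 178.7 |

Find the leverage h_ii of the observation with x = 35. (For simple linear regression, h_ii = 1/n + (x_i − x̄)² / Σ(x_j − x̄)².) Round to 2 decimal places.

x̄ = (30 + 35 + 40 + 45 + 50 + 55)/6 = 42.5
Σ(x − x̄)² = 156.25 + 56.25 + 6.25 + 6.25 + 56.25 + 156.25 = 437.5
h = 1/6 + (-7.5)²/437.5 = 0.166667 + 0.128571 = 0.30

h = 0.30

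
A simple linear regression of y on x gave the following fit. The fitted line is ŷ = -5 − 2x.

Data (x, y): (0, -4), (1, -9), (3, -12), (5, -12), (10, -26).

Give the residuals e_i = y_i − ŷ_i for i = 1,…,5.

x=0: ŷ = -5 − 2·0 = -5; e = -4 − (-5) = 1
x=1: ŷ = -5 − 2·1 = -7; e = -9 − (-7) = -2
x=3: ŷ = -5 − 2·3 = -11; e = -12 − (-11) = -1
x=5: ŷ = -5 − 2·5 = -15; e = -12 − (-15) = 3
x=10: ŷ = -5 − 2·10 = -25; e = -26 − (-25) = -1

1, -2, -1, 3, -1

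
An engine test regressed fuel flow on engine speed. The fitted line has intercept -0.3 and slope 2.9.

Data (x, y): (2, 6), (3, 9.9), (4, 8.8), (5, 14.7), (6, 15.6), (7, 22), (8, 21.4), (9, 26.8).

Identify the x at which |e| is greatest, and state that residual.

x=2: ŷ = -0.3 + 2.9·2 = 5.5; e = 6 − 5.5 = 0.5
x=3: ŷ = -0.3 + 2.9·3 = 8.4; e = 9.9 − 8.4 = 1.5
x=4: ŷ = -0.3 + 2.9·4 = 11.3; e = 8.8 − 11.3 = -2.5
x=5: ŷ = -0.3 + 2.9·5 = 14.2; e = 14.7 − 14.2 = 0.5
x=6: ŷ = -0.3 + 2.9·6 = 17.1; e = 15.6 − 17.1 = -1.5
x=7: ŷ = -0.3 + 2.9·7 = 20; e = 22 − 20 = 2
x=8: ŷ = -0.3 + 2.9·8 = 22.9; e = 21.4 − 22.9 = -1.5
x=9: ŷ = -0.3 + 2.9·9 = 25.8; e = 26.8 − 25.8 = 1
Largest |e| is 2.5 at x = 4, residual -2.5.

x = 4, e = -2.5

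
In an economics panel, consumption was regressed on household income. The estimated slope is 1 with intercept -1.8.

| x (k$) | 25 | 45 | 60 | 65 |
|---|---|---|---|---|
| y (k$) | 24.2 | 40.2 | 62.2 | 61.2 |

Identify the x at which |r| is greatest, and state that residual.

x = 60, r = 4

x=25: ŷ = -1.8 + 25 = 23.2; r = 24.2 − 23.2 = 1
x=45: ŷ = -1.8 + 45 = 43.2; r = 40.2 − 43.2 = -3
x=60: ŷ = -1.8 + 60 = 58.2; r = 62.2 − 58.2 = 4
x=65: ŷ = -1.8 + 65 = 63.2; r = 61.2 − 63.2 = -2
Largest |r| is 4 at x = 60, residual 4.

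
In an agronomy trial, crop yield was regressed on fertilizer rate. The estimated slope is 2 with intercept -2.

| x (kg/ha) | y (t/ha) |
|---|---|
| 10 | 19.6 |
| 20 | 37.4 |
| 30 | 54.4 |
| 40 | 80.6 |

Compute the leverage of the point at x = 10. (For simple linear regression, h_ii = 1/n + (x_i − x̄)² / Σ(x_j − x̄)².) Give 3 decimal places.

x̄ = (10 + 20 + 30 + 40)/4 = 25
Σ(x − x̄)² = 225 + 25 + 25 + 225 = 500
h = 1/4 + (-15)²/500 = 0.25 + 0.45 = 0.700

h = 0.700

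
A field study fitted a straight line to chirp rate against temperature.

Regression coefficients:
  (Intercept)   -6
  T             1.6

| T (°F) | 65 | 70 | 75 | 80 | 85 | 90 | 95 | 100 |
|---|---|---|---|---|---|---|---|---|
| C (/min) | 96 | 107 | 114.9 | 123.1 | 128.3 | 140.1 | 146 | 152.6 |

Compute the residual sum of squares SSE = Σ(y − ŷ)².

SSE = 16.28

T=65: ŷ = -6 + 1.6·65 = 98; r = 96 − 98 = -2
T=70: ŷ = -6 + 1.6·70 = 106; r = 107 − 106 = 1
T=75: ŷ = -6 + 1.6·75 = 114; r = 114.9 − 114 = 0.9
T=80: ŷ = -6 + 1.6·80 = 122; r = 123.1 − 122 = 1.1
T=85: ŷ = -6 + 1.6·85 = 130; r = 128.3 − 130 = -1.7
T=90: ŷ = -6 + 1.6·90 = 138; r = 140.1 − 138 = 2.1
T=95: ŷ = -6 + 1.6·95 = 146; r = 146 − 146 = 0
T=100: ŷ = -6 + 1.6·100 = 154; r = 152.6 − 154 = -1.4
SSE = 4 + 1 + 0.81 + 1.21 + 2.89 + 4.41 + 0 + 1.96 = 16.28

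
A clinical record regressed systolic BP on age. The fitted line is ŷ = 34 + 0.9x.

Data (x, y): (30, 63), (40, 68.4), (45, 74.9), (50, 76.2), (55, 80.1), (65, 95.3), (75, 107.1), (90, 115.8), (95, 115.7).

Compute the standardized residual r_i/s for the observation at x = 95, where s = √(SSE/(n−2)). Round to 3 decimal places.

x=30: ŷ = 34 + 0.9·30 = 61; r = 63 − 61 = 2
x=40: ŷ = 34 + 0.9·40 = 70; r = 68.4 − 70 = -1.6
x=45: ŷ = 34 + 0.9·45 = 74.5; r = 74.9 − 74.5 = 0.4
x=50: ŷ = 34 + 0.9·50 = 79; r = 76.2 − 79 = -2.8
x=55: ŷ = 34 + 0.9·55 = 83.5; r = 80.1 − 83.5 = -3.4
x=65: ŷ = 34 + 0.9·65 = 92.5; r = 95.3 − 92.5 = 2.8
x=75: ŷ = 34 + 0.9·75 = 101.5; r = 107.1 − 101.5 = 5.6
x=90: ŷ = 34 + 0.9·90 = 115; r = 115.8 − 115 = 0.8
x=95: ŷ = 34 + 0.9·95 = 119.5; r = 115.7 − 119.5 = -3.8
SSE = 4 + 2.56 + 0.16 + 7.84 + 11.56 + 7.84 + 31.36 + 0.64 + 14.44 = 80.4
s = √(80.4/7) = 3.38906
r/s = -3.8 / 3.38906 = -1.121

-1.121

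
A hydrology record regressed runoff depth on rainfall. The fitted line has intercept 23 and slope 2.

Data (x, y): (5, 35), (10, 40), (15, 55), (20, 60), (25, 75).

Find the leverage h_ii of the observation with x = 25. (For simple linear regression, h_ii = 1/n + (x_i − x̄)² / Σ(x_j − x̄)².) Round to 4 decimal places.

x̄ = (5 + 10 + 15 + 20 + 25)/5 = 15
Σ(x − x̄)² = 100 + 25 + 0 + 25 + 100 = 250
h = 1/5 + (10)²/250 = 0.2 + 0.4 = 0.6000

h = 0.6000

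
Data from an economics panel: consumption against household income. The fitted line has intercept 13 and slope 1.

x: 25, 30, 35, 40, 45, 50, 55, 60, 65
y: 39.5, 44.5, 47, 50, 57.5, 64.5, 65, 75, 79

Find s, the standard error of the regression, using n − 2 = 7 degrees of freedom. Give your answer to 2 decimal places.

x=25: ŷ = 13 + 25 = 38; e = 39.5 − 38 = 1.5
x=30: ŷ = 13 + 30 = 43; e = 44.5 − 43 = 1.5
x=35: ŷ = 13 + 35 = 48; e = 47 − 48 = -1
x=40: ŷ = 13 + 40 = 53; e = 50 − 53 = -3
x=45: ŷ = 13 + 45 = 58; e = 57.5 − 58 = -0.5
x=50: ŷ = 13 + 50 = 63; e = 64.5 − 63 = 1.5
x=55: ŷ = 13 + 55 = 68; e = 65 − 68 = -3
x=60: ŷ = 13 + 60 = 73; e = 75 − 73 = 2
x=65: ŷ = 13 + 65 = 78; e = 79 − 78 = 1
SSE = 2.25 + 2.25 + 1 + 9 + 0.25 + 2.25 + 9 + 4 + 1 = 31
s = √(31/7) = √4.42857 ≈ 2.10

s = 2.10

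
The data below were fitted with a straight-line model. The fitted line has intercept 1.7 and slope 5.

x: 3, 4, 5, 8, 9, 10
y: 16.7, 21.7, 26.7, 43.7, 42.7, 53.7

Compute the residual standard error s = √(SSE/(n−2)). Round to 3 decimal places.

s = 2.449

x=3: ŷ = 1.7 + 5·3 = 16.7; e = 16.7 − 16.7 = 0
x=4: ŷ = 1.7 + 5·4 = 21.7; e = 21.7 − 21.7 = 0
x=5: ŷ = 1.7 + 5·5 = 26.7; e = 26.7 − 26.7 = 0
x=8: ŷ = 1.7 + 5·8 = 41.7; e = 43.7 − 41.7 = 2
x=9: ŷ = 1.7 + 5·9 = 46.7; e = 42.7 − 46.7 = -4
x=10: ŷ = 1.7 + 5·10 = 51.7; e = 53.7 − 51.7 = 2
SSE = 0 + 0 + 0 + 4 + 16 + 4 = 24
s = √(24/4) = √6 ≈ 2.449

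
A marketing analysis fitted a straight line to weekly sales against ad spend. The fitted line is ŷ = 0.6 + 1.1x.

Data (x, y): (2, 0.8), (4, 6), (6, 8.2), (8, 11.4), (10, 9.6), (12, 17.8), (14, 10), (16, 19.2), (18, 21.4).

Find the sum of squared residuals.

SSE = 68

x=2: ŷ = 0.6 + 1.1·2 = 2.8; r = 0.8 − 2.8 = -2
x=4: ŷ = 0.6 + 1.1·4 = 5; r = 6 − 5 = 1
x=6: ŷ = 0.6 + 1.1·6 = 7.2; r = 8.2 − 7.2 = 1
x=8: ŷ = 0.6 + 1.1·8 = 9.4; r = 11.4 − 9.4 = 2
x=10: ŷ = 0.6 + 1.1·10 = 11.6; r = 9.6 − 11.6 = -2
x=12: ŷ = 0.6 + 1.1·12 = 13.8; r = 17.8 − 13.8 = 4
x=14: ŷ = 0.6 + 1.1·14 = 16; r = 10 − 16 = -6
x=16: ŷ = 0.6 + 1.1·16 = 18.2; r = 19.2 − 18.2 = 1
x=18: ŷ = 0.6 + 1.1·18 = 20.4; r = 21.4 − 20.4 = 1
SSE = 4 + 1 + 1 + 4 + 4 + 16 + 36 + 1 + 1 = 68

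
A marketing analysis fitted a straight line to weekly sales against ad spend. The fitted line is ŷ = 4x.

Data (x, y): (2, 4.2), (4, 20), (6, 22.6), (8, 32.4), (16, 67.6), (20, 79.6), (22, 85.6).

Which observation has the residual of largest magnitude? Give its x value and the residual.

x=2: ŷ = 4·2 = 8; e = 4.2 − 8 = -3.8
x=4: ŷ = 4·4 = 16; e = 20 − 16 = 4
x=6: ŷ = 4·6 = 24; e = 22.6 − 24 = -1.4
x=8: ŷ = 4·8 = 32; e = 32.4 − 32 = 0.4
x=16: ŷ = 4·16 = 64; e = 67.6 − 64 = 3.6
x=20: ŷ = 4·20 = 80; e = 79.6 − 80 = -0.4
x=22: ŷ = 4·22 = 88; e = 85.6 − 88 = -2.4
Largest |e| is 4 at x = 4, residual 4.

x = 4, e = 4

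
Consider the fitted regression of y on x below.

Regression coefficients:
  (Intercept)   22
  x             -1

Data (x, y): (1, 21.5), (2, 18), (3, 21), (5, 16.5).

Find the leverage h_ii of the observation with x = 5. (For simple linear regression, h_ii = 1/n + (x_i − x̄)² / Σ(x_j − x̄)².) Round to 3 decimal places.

h = 0.829

x̄ = (1 + 2 + 3 + 5)/4 = 2.75
Σ(x − x̄)² = 3.0625 + 0.5625 + 0.0625 + 5.0625 = 8.75
h = 1/4 + (2.25)²/8.75 = 0.25 + 0.578571 = 0.829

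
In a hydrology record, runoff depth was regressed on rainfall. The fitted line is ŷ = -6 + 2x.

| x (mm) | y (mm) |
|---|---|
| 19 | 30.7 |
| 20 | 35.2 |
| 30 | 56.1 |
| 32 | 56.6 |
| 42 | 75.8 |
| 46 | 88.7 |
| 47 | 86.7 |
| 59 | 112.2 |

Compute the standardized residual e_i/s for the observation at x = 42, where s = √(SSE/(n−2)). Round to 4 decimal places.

-1.1150

x=19: ŷ = -6 + 2·19 = 32; e = 30.7 − 32 = -1.3
x=20: ŷ = -6 + 2·20 = 34; e = 35.2 − 34 = 1.2
x=30: ŷ = -6 + 2·30 = 54; e = 56.1 − 54 = 2.1
x=32: ŷ = -6 + 2·32 = 58; e = 56.6 − 58 = -1.4
x=42: ŷ = -6 + 2·42 = 78; e = 75.8 − 78 = -2.2
x=46: ŷ = -6 + 2·46 = 86; e = 88.7 − 86 = 2.7
x=47: ŷ = -6 + 2·47 = 88; e = 86.7 − 88 = -1.3
x=59: ŷ = -6 + 2·59 = 112; e = 112.2 − 112 = 0.2
SSE = 1.69 + 1.44 + 4.41 + 1.96 + 4.84 + 7.29 + 1.69 + 0.04 = 23.36
s = √(23.36/6) = 1.97315
e/s = -2.2 / 1.97315 = -1.1150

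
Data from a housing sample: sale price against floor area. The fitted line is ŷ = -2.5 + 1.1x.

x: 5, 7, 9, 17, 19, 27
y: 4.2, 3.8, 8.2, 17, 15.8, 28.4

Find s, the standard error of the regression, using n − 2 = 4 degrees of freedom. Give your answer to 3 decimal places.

x=5: ŷ = -2.5 + 1.1·5 = 3; r = 4.2 − 3 = 1.2
x=7: ŷ = -2.5 + 1.1·7 = 5.2; r = 3.8 − 5.2 = -1.4
x=9: ŷ = -2.5 + 1.1·9 = 7.4; r = 8.2 − 7.4 = 0.8
x=17: ŷ = -2.5 + 1.1·17 = 16.2; r = 17 − 16.2 = 0.8
x=19: ŷ = -2.5 + 1.1·19 = 18.4; r = 15.8 − 18.4 = -2.6
x=27: ŷ = -2.5 + 1.1·27 = 27.2; r = 28.4 − 27.2 = 1.2
SSE = 1.44 + 1.96 + 0.64 + 0.64 + 6.76 + 1.44 = 12.88
s = √(12.88/4) = √3.22 ≈ 1.794

s = 1.794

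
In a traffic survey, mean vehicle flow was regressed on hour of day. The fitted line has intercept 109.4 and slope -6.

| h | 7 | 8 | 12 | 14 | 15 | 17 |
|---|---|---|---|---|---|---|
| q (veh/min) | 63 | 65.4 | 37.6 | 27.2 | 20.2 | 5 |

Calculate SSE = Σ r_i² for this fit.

SSE = 45.04

h=7: q̂ = 109.4 − 6·7 = 67.4; r = 63 − 67.4 = -4.4
h=8: q̂ = 109.4 − 6·8 = 61.4; r = 65.4 − 61.4 = 4
h=12: q̂ = 109.4 − 6·12 = 37.4; r = 37.6 − 37.4 = 0.2
h=14: q̂ = 109.4 − 6·14 = 25.4; r = 27.2 − 25.4 = 1.8
h=15: q̂ = 109.4 − 6·15 = 19.4; r = 20.2 − 19.4 = 0.8
h=17: q̂ = 109.4 − 6·17 = 7.4; r = 5 − 7.4 = -2.4
SSE = 19.36 + 16 + 0.04 + 3.24 + 0.64 + 5.76 = 45.04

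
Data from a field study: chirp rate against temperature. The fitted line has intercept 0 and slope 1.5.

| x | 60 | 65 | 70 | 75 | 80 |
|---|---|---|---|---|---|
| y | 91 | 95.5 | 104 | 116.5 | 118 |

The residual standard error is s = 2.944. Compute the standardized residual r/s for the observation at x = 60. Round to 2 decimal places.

0.34

ŷ = 1.5·60 = 90
r = 91 − 90 = 1
r/s = 1 / 2.944 = 0.34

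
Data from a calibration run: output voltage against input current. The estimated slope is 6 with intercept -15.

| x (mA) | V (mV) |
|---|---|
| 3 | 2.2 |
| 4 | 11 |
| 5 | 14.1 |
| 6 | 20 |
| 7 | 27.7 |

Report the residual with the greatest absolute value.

r = 2

x=3: ŷ = -15 + 6·3 = 3; r = 2.2 − 3 = -0.8
x=4: ŷ = -15 + 6·4 = 9; r = 11 − 9 = 2
x=5: ŷ = -15 + 6·5 = 15; r = 14.1 − 15 = -0.9
x=6: ŷ = -15 + 6·6 = 21; r = 20 − 21 = -1
x=7: ŷ = -15 + 6·7 = 27; r = 27.7 − 27 = 0.7
Largest |r| is 2 at x = 4, residual 2.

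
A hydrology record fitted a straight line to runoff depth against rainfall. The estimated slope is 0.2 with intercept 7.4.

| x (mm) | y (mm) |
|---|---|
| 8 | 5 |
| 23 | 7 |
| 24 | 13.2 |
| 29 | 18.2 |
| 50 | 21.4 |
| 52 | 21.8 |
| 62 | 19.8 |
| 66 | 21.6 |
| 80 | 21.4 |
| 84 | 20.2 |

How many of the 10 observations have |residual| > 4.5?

2

x=8: ŷ = 7.4 + 0.2·8 = 9; r = 5 − 9 = -4
x=23: ŷ = 7.4 + 0.2·23 = 12; r = 7 − 12 = -5
x=24: ŷ = 7.4 + 0.2·24 = 12.2; r = 13.2 − 12.2 = 1
x=29: ŷ = 7.4 + 0.2·29 = 13.2; r = 18.2 − 13.2 = 5
x=50: ŷ = 7.4 + 0.2·50 = 17.4; r = 21.4 − 17.4 = 4
x=52: ŷ = 7.4 + 0.2·52 = 17.8; r = 21.8 − 17.8 = 4
x=62: ŷ = 7.4 + 0.2·62 = 19.8; r = 19.8 − 19.8 = 0
x=66: ŷ = 7.4 + 0.2·66 = 20.6; r = 21.6 − 20.6 = 1
x=80: ŷ = 7.4 + 0.2·80 = 23.4; r = 21.4 − 23.4 = -2
x=84: ŷ = 7.4 + 0.2·84 = 24.2; r = 20.2 − 24.2 = -4
|r| > 4.5: x=23 (|r|=5), x=29 (|r|=5) → 2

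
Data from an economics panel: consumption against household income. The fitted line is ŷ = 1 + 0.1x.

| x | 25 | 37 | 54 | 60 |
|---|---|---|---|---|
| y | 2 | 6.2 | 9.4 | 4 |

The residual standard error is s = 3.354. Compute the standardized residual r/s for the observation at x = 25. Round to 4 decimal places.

ŷ = 1 + 0.1·25 = 3.5
r = 2 − 3.5 = -1.5
r/s = -1.5 / 3.354 = -0.4472

-0.4472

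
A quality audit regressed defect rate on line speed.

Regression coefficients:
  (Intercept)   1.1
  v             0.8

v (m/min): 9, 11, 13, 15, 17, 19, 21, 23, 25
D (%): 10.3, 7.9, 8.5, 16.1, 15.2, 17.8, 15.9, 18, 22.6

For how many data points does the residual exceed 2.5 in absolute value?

v=9: ŷ = 1.1 + 0.8·9 = 8.3; r = 10.3 − 8.3 = 2
v=11: ŷ = 1.1 + 0.8·11 = 9.9; r = 7.9 − 9.9 = -2
v=13: ŷ = 1.1 + 0.8·13 = 11.5; r = 8.5 − 11.5 = -3
v=15: ŷ = 1.1 + 0.8·15 = 13.1; r = 16.1 − 13.1 = 3
v=17: ŷ = 1.1 + 0.8·17 = 14.7; r = 15.2 − 14.7 = 0.5
v=19: ŷ = 1.1 + 0.8·19 = 16.3; r = 17.8 − 16.3 = 1.5
v=21: ŷ = 1.1 + 0.8·21 = 17.9; r = 15.9 − 17.9 = -2
v=23: ŷ = 1.1 + 0.8·23 = 19.5; r = 18 − 19.5 = -1.5
v=25: ŷ = 1.1 + 0.8·25 = 21.1; r = 22.6 − 21.1 = 1.5
|r| > 2.5: v=13 (|r|=3), v=15 (|r|=3) → 2

2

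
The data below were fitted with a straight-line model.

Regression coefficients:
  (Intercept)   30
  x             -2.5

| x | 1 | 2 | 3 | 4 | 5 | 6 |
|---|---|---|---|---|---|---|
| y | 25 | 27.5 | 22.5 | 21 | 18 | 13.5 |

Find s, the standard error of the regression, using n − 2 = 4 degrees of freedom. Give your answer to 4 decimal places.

s = 2.0000

x=1: ŷ = 30 − 2.5·1 = 27.5; e = 25 − 27.5 = -2.5
x=2: ŷ = 30 − 2.5·2 = 25; e = 27.5 − 25 = 2.5
x=3: ŷ = 30 − 2.5·3 = 22.5; e = 22.5 − 22.5 = 0
x=4: ŷ = 30 − 2.5·4 = 20; e = 21 − 20 = 1
x=5: ŷ = 30 − 2.5·5 = 17.5; e = 18 − 17.5 = 0.5
x=6: ŷ = 30 − 2.5·6 = 15; e = 13.5 − 15 = -1.5
SSE = 6.25 + 6.25 + 0 + 1 + 0.25 + 2.25 = 16
s = √(16/4) = √4 ≈ 2.0000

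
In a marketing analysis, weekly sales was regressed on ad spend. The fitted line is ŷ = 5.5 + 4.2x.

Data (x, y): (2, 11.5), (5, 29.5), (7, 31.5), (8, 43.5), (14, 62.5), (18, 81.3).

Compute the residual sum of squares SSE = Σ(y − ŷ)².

SSE = 48.96

x=2: ŷ = 5.5 + 4.2·2 = 13.9; e = 11.5 − 13.9 = -2.4
x=5: ŷ = 5.5 + 4.2·5 = 26.5; e = 29.5 − 26.5 = 3
x=7: ŷ = 5.5 + 4.2·7 = 34.9; e = 31.5 − 34.9 = -3.4
x=8: ŷ = 5.5 + 4.2·8 = 39.1; e = 43.5 − 39.1 = 4.4
x=14: ŷ = 5.5 + 4.2·14 = 64.3; e = 62.5 − 64.3 = -1.8
x=18: ŷ = 5.5 + 4.2·18 = 81.1; e = 81.3 − 81.1 = 0.2
SSE = 5.76 + 9 + 11.56 + 19.36 + 3.24 + 0.04 = 48.96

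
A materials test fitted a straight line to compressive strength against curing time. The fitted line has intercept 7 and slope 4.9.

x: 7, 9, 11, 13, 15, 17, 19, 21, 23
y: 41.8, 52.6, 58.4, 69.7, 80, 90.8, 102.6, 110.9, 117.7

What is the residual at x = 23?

r = -2

ŷ = 7 + 4.9·23 = 119.7
r = 117.7 − 119.7 = -2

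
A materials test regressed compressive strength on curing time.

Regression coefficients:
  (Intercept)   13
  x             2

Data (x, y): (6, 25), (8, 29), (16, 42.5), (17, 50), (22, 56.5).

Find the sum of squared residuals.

x=6: ŷ = 13 + 2·6 = 25; e = 25 − 25 = 0
x=8: ŷ = 13 + 2·8 = 29; e = 29 − 29 = 0
x=16: ŷ = 13 + 2·16 = 45; e = 42.5 − 45 = -2.5
x=17: ŷ = 13 + 2·17 = 47; e = 50 − 47 = 3
x=22: ŷ = 13 + 2·22 = 57; e = 56.5 − 57 = -0.5
SSE = 0 + 0 + 6.25 + 9 + 0.25 = 15.5

SSE = 15.5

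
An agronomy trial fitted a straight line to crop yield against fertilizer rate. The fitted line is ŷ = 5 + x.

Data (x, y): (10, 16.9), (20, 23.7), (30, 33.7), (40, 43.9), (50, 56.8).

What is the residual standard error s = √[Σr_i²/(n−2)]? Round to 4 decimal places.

s = 1.9528

x=10: ŷ = 5 + 10 = 15; r = 16.9 − 15 = 1.9
x=20: ŷ = 5 + 20 = 25; r = 23.7 − 25 = -1.3
x=30: ŷ = 5 + 30 = 35; r = 33.7 − 35 = -1.3
x=40: ŷ = 5 + 40 = 45; r = 43.9 − 45 = -1.1
x=50: ŷ = 5 + 50 = 55; r = 56.8 − 55 = 1.8
SSE = 3.61 + 1.69 + 1.69 + 1.21 + 3.24 = 11.44
s = √(11.44/3) = √3.81333 ≈ 1.9528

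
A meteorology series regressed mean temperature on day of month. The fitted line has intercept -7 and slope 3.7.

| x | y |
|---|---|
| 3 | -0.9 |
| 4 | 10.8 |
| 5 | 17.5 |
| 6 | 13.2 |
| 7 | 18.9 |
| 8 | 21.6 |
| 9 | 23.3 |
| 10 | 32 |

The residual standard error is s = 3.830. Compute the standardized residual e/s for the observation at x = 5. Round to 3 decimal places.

1.567

ŷ = -7 + 3.7·5 = 11.5
e = 17.5 − 11.5 = 6
e/s = 6 / 3.830 = 1.567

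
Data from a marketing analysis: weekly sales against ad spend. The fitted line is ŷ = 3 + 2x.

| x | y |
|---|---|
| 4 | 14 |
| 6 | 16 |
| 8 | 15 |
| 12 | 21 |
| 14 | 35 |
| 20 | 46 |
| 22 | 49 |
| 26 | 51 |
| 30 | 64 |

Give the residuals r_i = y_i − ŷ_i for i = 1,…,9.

3, 1, -4, -6, 4, 3, 2, -4, 1

x=4: ŷ = 3 + 2·4 = 11; r = 14 − 11 = 3
x=6: ŷ = 3 + 2·6 = 15; r = 16 − 15 = 1
x=8: ŷ = 3 + 2·8 = 19; r = 15 − 19 = -4
x=12: ŷ = 3 + 2·12 = 27; r = 21 − 27 = -6
x=14: ŷ = 3 + 2·14 = 31; r = 35 − 31 = 4
x=20: ŷ = 3 + 2·20 = 43; r = 46 − 43 = 3
x=22: ŷ = 3 + 2·22 = 47; r = 49 − 47 = 2
x=26: ŷ = 3 + 2·26 = 55; r = 51 − 55 = -4
x=30: ŷ = 3 + 2·30 = 63; r = 64 − 63 = 1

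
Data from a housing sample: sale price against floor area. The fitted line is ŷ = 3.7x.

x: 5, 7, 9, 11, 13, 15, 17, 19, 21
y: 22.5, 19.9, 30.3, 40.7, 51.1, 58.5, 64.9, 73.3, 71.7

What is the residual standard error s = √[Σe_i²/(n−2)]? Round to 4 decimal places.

x=5: ŷ = 3.7·5 = 18.5; e = 22.5 − 18.5 = 4
x=7: ŷ = 3.7·7 = 25.9; e = 19.9 − 25.9 = -6
x=9: ŷ = 3.7·9 = 33.3; e = 30.3 − 33.3 = -3
x=11: ŷ = 3.7·11 = 40.7; e = 40.7 − 40.7 = 0
x=13: ŷ = 3.7·13 = 48.1; e = 51.1 − 48.1 = 3
x=15: ŷ = 3.7·15 = 55.5; e = 58.5 − 55.5 = 3
x=17: ŷ = 3.7·17 = 62.9; e = 64.9 − 62.9 = 2
x=19: ŷ = 3.7·19 = 70.3; e = 73.3 − 70.3 = 3
x=21: ŷ = 3.7·21 = 77.7; e = 71.7 − 77.7 = -6
SSE = 16 + 36 + 9 + 0 + 9 + 9 + 4 + 9 + 36 = 128
s = √(128/7) = √18.2857 ≈ 4.2762

s = 4.2762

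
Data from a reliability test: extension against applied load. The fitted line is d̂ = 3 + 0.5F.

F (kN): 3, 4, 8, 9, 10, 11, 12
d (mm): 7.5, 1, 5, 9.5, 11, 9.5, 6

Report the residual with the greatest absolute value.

e = -4

F=3: d̂ = 3 + 0.5·3 = 4.5; e = 7.5 − 4.5 = 3
F=4: d̂ = 3 + 0.5·4 = 5; e = 1 − 5 = -4
F=8: d̂ = 3 + 0.5·8 = 7; e = 5 − 7 = -2
F=9: d̂ = 3 + 0.5·9 = 7.5; e = 9.5 − 7.5 = 2
F=10: d̂ = 3 + 0.5·10 = 8; e = 11 − 8 = 3
F=11: d̂ = 3 + 0.5·11 = 8.5; e = 9.5 − 8.5 = 1
F=12: d̂ = 3 + 0.5·12 = 9; e = 6 − 9 = -3
Largest |e| is 4 at F = 4, residual -4.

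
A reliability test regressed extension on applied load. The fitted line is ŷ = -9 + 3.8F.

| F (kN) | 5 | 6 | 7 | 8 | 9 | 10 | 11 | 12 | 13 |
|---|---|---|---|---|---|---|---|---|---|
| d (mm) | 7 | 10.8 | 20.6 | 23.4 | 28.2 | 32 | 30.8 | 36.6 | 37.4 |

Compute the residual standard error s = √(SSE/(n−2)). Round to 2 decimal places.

F=5: ŷ = -9 + 3.8·5 = 10; r = 7 − 10 = -3
F=6: ŷ = -9 + 3.8·6 = 13.8; r = 10.8 − 13.8 = -3
F=7: ŷ = -9 + 3.8·7 = 17.6; r = 20.6 − 17.6 = 3
F=8: ŷ = -9 + 3.8·8 = 21.4; r = 23.4 − 21.4 = 2
F=9: ŷ = -9 + 3.8·9 = 25.2; r = 28.2 − 25.2 = 3
F=10: ŷ = -9 + 3.8·10 = 29; r = 32 − 29 = 3
F=11: ŷ = -9 + 3.8·11 = 32.8; r = 30.8 − 32.8 = -2
F=12: ŷ = -9 + 3.8·12 = 36.6; r = 36.6 − 36.6 = 0
F=13: ŷ = -9 + 3.8·13 = 40.4; r = 37.4 − 40.4 = -3
SSE = 9 + 9 + 9 + 4 + 9 + 9 + 4 + 0 + 9 = 62
s = √(62/7) = √8.85714 ≈ 2.98

s = 2.98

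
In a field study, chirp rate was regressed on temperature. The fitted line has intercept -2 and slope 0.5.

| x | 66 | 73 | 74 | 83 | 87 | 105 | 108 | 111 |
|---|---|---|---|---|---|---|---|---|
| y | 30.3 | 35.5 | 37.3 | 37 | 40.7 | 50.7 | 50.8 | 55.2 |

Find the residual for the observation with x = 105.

e = 0.2

ŷ = -2 + 0.5·105 = 50.5
e = 50.7 − 50.5 = 0.2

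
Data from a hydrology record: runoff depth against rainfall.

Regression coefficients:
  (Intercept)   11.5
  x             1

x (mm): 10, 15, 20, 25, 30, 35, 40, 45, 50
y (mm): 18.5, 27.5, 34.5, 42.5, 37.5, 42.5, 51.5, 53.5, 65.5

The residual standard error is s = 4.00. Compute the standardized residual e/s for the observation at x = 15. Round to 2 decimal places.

0.25

ŷ = 11.5 + 15 = 26.5
e = 27.5 − 26.5 = 1
e/s = 1 / 4.00 = 0.25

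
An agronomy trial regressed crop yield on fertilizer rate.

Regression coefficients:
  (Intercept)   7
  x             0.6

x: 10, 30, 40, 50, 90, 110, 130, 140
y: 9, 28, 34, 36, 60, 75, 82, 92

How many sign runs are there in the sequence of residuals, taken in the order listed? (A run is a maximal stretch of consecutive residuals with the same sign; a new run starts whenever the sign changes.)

x=10: ŷ = 7 + 0.6·10 = 13; e = 9 − 13 = -4
x=30: ŷ = 7 + 0.6·30 = 25; e = 28 − 25 = 3
x=40: ŷ = 7 + 0.6·40 = 31; e = 34 − 31 = 3
x=50: ŷ = 7 + 0.6·50 = 37; e = 36 − 37 = -1
x=90: ŷ = 7 + 0.6·90 = 61; e = 60 − 61 = -1
x=110: ŷ = 7 + 0.6·110 = 73; e = 75 − 73 = 2
x=130: ŷ = 7 + 0.6·130 = 85; e = 82 − 85 = -3
x=140: ŷ = 7 + 0.6·140 = 91; e = 92 − 91 = 1
Signs: − + + − − + − +
Runs: −×1, +×2, −×2, +×1, −×1, +×1 → 6

6 runs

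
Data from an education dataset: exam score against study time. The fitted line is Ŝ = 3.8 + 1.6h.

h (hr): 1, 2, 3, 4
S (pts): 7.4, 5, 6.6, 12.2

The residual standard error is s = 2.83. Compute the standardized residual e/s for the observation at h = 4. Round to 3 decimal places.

Ŝ = 3.8 + 1.6·4 = 10.2
e = 12.2 − 10.2 = 2
e/s = 2 / 2.83 = 0.707

0.707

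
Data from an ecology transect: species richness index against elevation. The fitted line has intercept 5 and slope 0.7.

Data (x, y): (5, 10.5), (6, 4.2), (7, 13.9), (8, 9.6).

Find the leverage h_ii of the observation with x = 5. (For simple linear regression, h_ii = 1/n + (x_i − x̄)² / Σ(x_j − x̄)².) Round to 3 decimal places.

h = 0.700

x̄ = (5 + 6 + 7 + 8)/4 = 6.5
Σ(x − x̄)² = 2.25 + 0.25 + 0.25 + 2.25 = 5
h = 1/4 + (-1.5)²/5 = 0.25 + 0.45 = 0.700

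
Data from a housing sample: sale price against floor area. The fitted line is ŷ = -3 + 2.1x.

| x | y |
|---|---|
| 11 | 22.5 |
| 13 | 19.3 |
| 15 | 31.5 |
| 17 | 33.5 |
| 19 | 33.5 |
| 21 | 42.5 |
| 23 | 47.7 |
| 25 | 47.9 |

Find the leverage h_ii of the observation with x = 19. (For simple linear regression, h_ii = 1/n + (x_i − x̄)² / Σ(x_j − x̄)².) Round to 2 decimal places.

x̄ = (11 + 13 + 15 + 17 + 19 + 21 + 23 + 25)/8 = 18
Σ(x − x̄)² = 49 + 25 + 9 + 1 + 1 + 9 + 25 + 49 = 168
h = 1/8 + (1)²/168 = 0.125 + 0.00595238 = 0.13

h = 0.13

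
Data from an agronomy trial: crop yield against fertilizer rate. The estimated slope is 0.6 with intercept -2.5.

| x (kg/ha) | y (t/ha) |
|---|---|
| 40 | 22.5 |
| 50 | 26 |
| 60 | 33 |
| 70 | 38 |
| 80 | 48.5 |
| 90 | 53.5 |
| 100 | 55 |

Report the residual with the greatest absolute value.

x=40: ŷ = -2.5 + 0.6·40 = 21.5; r = 22.5 − 21.5 = 1
x=50: ŷ = -2.5 + 0.6·50 = 27.5; r = 26 − 27.5 = -1.5
x=60: ŷ = -2.5 + 0.6·60 = 33.5; r = 33 − 33.5 = -0.5
x=70: ŷ = -2.5 + 0.6·70 = 39.5; r = 38 − 39.5 = -1.5
x=80: ŷ = -2.5 + 0.6·80 = 45.5; r = 48.5 − 45.5 = 3
x=90: ŷ = -2.5 + 0.6·90 = 51.5; r = 53.5 − 51.5 = 2
x=100: ŷ = -2.5 + 0.6·100 = 57.5; r = 55 − 57.5 = -2.5
Largest |r| is 3 at x = 80, residual 3.

r = 3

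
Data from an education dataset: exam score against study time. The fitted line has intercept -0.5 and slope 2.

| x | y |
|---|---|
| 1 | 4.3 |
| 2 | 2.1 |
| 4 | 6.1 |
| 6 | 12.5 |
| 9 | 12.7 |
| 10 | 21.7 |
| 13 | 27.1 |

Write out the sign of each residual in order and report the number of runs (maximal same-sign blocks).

x=1: ŷ = -0.5 + 2·1 = 1.5; e = 4.3 − 1.5 = 2.8
x=2: ŷ = -0.5 + 2·2 = 3.5; e = 2.1 − 3.5 = -1.4
x=4: ŷ = -0.5 + 2·4 = 7.5; e = 6.1 − 7.5 = -1.4
x=6: ŷ = -0.5 + 2·6 = 11.5; e = 12.5 − 11.5 = 1
x=9: ŷ = -0.5 + 2·9 = 17.5; e = 12.7 − 17.5 = -4.8
x=10: ŷ = -0.5 + 2·10 = 19.5; e = 21.7 − 19.5 = 2.2
x=13: ŷ = -0.5 + 2·13 = 25.5; e = 27.1 − 25.5 = 1.6
Signs: + − − + − + +
Runs: +×1, −×2, +×1, −×1, +×2 → 5

5 runs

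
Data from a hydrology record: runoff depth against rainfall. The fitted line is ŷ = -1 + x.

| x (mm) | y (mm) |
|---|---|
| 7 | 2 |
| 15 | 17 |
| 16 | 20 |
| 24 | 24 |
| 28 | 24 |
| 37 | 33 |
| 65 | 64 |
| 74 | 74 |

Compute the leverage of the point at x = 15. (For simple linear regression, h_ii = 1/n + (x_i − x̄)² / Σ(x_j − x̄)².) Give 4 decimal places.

x̄ = (7 + 15 + 16 + 24 + 28 + 37 + 65 + 74)/8 = 33.25
Σ(x − x̄)² = 689.062 + 333.062 + 297.562 + 85.5625 + 27.5625 + 14.0625 + 1008.06 + 1660.56 = 4115.5
h = 1/8 + (-18.25)²/4115.5 = 0.125 + 0.0809288 = 0.2059

h = 0.2059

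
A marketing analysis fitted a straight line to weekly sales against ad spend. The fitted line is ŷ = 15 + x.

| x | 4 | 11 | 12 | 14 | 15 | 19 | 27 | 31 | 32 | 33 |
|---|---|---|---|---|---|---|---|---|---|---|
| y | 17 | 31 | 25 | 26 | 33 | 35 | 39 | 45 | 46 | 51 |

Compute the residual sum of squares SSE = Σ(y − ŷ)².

SSE = 72

x=4: ŷ = 15 + 4 = 19; r = 17 − 19 = -2
x=11: ŷ = 15 + 11 = 26; r = 31 − 26 = 5
x=12: ŷ = 15 + 12 = 27; r = 25 − 27 = -2
x=14: ŷ = 15 + 14 = 29; r = 26 − 29 = -3
x=15: ŷ = 15 + 15 = 30; r = 33 − 30 = 3
x=19: ŷ = 15 + 19 = 34; r = 35 − 34 = 1
x=27: ŷ = 15 + 27 = 42; r = 39 − 42 = -3
x=31: ŷ = 15 + 31 = 46; r = 45 − 46 = -1
x=32: ŷ = 15 + 32 = 47; r = 46 − 47 = -1
x=33: ŷ = 15 + 33 = 48; r = 51 − 48 = 3
SSE = 4 + 25 + 4 + 9 + 9 + 1 + 9 + 1 + 1 + 9 = 72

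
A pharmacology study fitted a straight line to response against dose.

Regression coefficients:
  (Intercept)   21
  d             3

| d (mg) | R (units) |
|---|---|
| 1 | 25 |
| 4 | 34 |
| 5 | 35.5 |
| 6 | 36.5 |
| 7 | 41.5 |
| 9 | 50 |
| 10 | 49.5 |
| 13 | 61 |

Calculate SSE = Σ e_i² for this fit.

SSE = 16

d=1: ŷ = 21 + 3·1 = 24; e = 25 − 24 = 1
d=4: ŷ = 21 + 3·4 = 33; e = 34 − 33 = 1
d=5: ŷ = 21 + 3·5 = 36; e = 35.5 − 36 = -0.5
d=6: ŷ = 21 + 3·6 = 39; e = 36.5 − 39 = -2.5
d=7: ŷ = 21 + 3·7 = 42; e = 41.5 − 42 = -0.5
d=9: ŷ = 21 + 3·9 = 48; e = 50 − 48 = 2
d=10: ŷ = 21 + 3·10 = 51; e = 49.5 − 51 = -1.5
d=13: ŷ = 21 + 3·13 = 60; e = 61 − 60 = 1
SSE = 1 + 1 + 0.25 + 6.25 + 0.25 + 4 + 2.25 + 1 = 16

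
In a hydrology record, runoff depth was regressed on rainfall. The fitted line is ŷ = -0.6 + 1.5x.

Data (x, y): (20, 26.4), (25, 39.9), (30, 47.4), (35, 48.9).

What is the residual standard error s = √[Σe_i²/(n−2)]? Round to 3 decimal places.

s = 4.243

x=20: ŷ = -0.6 + 1.5·20 = 29.4; e = 26.4 − 29.4 = -3
x=25: ŷ = -0.6 + 1.5·25 = 36.9; e = 39.9 − 36.9 = 3
x=30: ŷ = -0.6 + 1.5·30 = 44.4; e = 47.4 − 44.4 = 3
x=35: ŷ = -0.6 + 1.5·35 = 51.9; e = 48.9 − 51.9 = -3
SSE = 9 + 9 + 9 + 9 = 36
s = √(36/2) = √18 ≈ 4.243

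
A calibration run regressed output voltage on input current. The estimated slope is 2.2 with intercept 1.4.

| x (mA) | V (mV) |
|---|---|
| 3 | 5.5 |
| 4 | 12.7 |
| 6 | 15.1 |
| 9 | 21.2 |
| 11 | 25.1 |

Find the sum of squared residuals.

x=3: V̂ = 1.4 + 2.2·3 = 8; e = 5.5 − 8 = -2.5
x=4: V̂ = 1.4 + 2.2·4 = 10.2; e = 12.7 − 10.2 = 2.5
x=6: V̂ = 1.4 + 2.2·6 = 14.6; e = 15.1 − 14.6 = 0.5
x=9: V̂ = 1.4 + 2.2·9 = 21.2; e = 21.2 − 21.2 = 0
x=11: V̂ = 1.4 + 2.2·11 = 25.6; e = 25.1 − 25.6 = -0.5
SSE = 6.25 + 6.25 + 0.25 + 0 + 0.25 = 13

SSE = 13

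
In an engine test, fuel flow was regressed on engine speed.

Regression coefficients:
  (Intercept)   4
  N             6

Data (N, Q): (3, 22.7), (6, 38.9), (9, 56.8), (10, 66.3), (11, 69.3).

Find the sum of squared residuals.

N=3: Q̂ = 4 + 6·3 = 22; r = 22.7 − 22 = 0.7
N=6: Q̂ = 4 + 6·6 = 40; r = 38.9 − 40 = -1.1
N=9: Q̂ = 4 + 6·9 = 58; r = 56.8 − 58 = -1.2
N=10: Q̂ = 4 + 6·10 = 64; r = 66.3 − 64 = 2.3
N=11: Q̂ = 4 + 6·11 = 70; r = 69.3 − 70 = -0.7
SSE = 0.49 + 1.21 + 1.44 + 5.29 + 0.49 = 8.92

SSE = 8.92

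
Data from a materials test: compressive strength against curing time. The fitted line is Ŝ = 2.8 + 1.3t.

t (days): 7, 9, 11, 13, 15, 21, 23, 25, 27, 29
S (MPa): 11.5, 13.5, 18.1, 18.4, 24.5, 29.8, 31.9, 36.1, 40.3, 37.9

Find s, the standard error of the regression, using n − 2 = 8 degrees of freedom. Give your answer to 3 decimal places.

t=7: Ŝ = 2.8 + 1.3·7 = 11.9; e = 11.5 − 11.9 = -0.4
t=9: Ŝ = 2.8 + 1.3·9 = 14.5; e = 13.5 − 14.5 = -1
t=11: Ŝ = 2.8 + 1.3·11 = 17.1; e = 18.1 − 17.1 = 1
t=13: Ŝ = 2.8 + 1.3·13 = 19.7; e = 18.4 − 19.7 = -1.3
t=15: Ŝ = 2.8 + 1.3·15 = 22.3; e = 24.5 − 22.3 = 2.2
t=21: Ŝ = 2.8 + 1.3·21 = 30.1; e = 29.8 − 30.1 = -0.3
t=23: Ŝ = 2.8 + 1.3·23 = 32.7; e = 31.9 − 32.7 = -0.8
t=25: Ŝ = 2.8 + 1.3·25 = 35.3; e = 36.1 − 35.3 = 0.8
t=27: Ŝ = 2.8 + 1.3·27 = 37.9; e = 40.3 − 37.9 = 2.4
t=29: Ŝ = 2.8 + 1.3·29 = 40.5; e = 37.9 − 40.5 = -2.6
SSE = 0.16 + 1 + 1 + 1.69 + 4.84 + 0.09 + 0.64 + 0.64 + 5.76 + 6.76 = 22.58
s = √(22.58/8) = √2.8225 ≈ 1.680

s = 1.680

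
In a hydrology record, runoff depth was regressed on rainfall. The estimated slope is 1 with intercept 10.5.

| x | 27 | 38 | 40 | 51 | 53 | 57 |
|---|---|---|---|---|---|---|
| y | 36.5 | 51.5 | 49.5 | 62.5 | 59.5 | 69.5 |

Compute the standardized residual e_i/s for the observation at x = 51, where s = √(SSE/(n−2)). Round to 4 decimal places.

x=27: ŷ = 10.5 + 27 = 37.5; e = 36.5 − 37.5 = -1
x=38: ŷ = 10.5 + 38 = 48.5; e = 51.5 − 48.5 = 3
x=40: ŷ = 10.5 + 40 = 50.5; e = 49.5 − 50.5 = -1
x=51: ŷ = 10.5 + 51 = 61.5; e = 62.5 − 61.5 = 1
x=53: ŷ = 10.5 + 53 = 63.5; e = 59.5 − 63.5 = -4
x=57: ŷ = 10.5 + 57 = 67.5; e = 69.5 − 67.5 = 2
SSE = 1 + 9 + 1 + 1 + 16 + 4 = 32
s = √(32/4) = 2.82843
e/s = 1 / 2.82843 = 0.3536

0.3536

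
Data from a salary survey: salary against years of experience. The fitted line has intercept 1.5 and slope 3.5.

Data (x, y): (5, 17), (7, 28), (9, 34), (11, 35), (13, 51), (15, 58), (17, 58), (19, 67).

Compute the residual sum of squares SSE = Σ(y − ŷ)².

SSE = 76

x=5: ŷ = 1.5 + 3.5·5 = 19; r = 17 − 19 = -2
x=7: ŷ = 1.5 + 3.5·7 = 26; r = 28 − 26 = 2
x=9: ŷ = 1.5 + 3.5·9 = 33; r = 34 − 33 = 1
x=11: ŷ = 1.5 + 3.5·11 = 40; r = 35 − 40 = -5
x=13: ŷ = 1.5 + 3.5·13 = 47; r = 51 − 47 = 4
x=15: ŷ = 1.5 + 3.5·15 = 54; r = 58 − 54 = 4
x=17: ŷ = 1.5 + 3.5·17 = 61; r = 58 − 61 = -3
x=19: ŷ = 1.5 + 3.5·19 = 68; r = 67 − 68 = -1
SSE = 4 + 4 + 1 + 25 + 16 + 16 + 9 + 1 = 76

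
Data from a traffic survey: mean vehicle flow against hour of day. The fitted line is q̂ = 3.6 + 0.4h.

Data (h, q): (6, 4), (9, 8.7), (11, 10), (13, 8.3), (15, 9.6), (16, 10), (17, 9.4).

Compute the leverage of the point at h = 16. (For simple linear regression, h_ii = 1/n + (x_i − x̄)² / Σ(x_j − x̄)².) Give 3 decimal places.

h̄ = (6 + 9 + 11 + 13 + 15 + 16 + 17)/7 = 12.4286
Σ(h − h̄)² = 41.3265 + 11.7551 + 2.04082 + 0.326531 + 6.61224 + 12.7551 + 20.898 = 95.7143
h = 1/7 + (3.57143)²/95.7143 = 0.142857 + 0.133262 = 0.276

h = 0.276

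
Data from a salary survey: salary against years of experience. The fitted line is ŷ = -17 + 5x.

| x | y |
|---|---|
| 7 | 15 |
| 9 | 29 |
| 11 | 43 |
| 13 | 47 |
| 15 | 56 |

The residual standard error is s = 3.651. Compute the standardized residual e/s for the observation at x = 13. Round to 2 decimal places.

ŷ = -17 + 5·13 = 48
e = 47 − 48 = -1
e/s = -1 / 3.651 = -0.27

-0.27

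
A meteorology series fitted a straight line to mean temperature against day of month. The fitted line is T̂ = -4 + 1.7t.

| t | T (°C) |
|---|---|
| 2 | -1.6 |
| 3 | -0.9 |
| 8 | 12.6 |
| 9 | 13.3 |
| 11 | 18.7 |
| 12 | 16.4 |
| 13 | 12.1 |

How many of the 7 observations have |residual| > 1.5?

t=2: T̂ = -4 + 1.7·2 = -0.6; r = -1.6 − (-0.6) = -1
t=3: T̂ = -4 + 1.7·3 = 1.1; r = -0.9 − 1.1 = -2
t=8: T̂ = -4 + 1.7·8 = 9.6; r = 12.6 − 9.6 = 3
t=9: T̂ = -4 + 1.7·9 = 11.3; r = 13.3 − 11.3 = 2
t=11: T̂ = -4 + 1.7·11 = 14.7; r = 18.7 − 14.7 = 4
t=12: T̂ = -4 + 1.7·12 = 16.4; r = 16.4 − 16.4 = 0
t=13: T̂ = -4 + 1.7·13 = 18.1; r = 12.1 − 18.1 = -6
|r| > 1.5: t=3 (|r|=2), t=8 (|r|=3), t=9 (|r|=2), t=11 (|r|=4), t=13 (|r|=6) → 5

5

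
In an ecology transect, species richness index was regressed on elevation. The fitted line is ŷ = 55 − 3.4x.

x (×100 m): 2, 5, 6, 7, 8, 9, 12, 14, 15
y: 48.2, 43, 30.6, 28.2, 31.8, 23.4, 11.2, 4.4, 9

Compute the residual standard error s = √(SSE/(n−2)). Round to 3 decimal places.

x=2: ŷ = 55 − 3.4·2 = 48.2; r = 48.2 − 48.2 = 0
x=5: ŷ = 55 − 3.4·5 = 38; r = 43 − 38 = 5
x=6: ŷ = 55 − 3.4·6 = 34.6; r = 30.6 − 34.6 = -4
x=7: ŷ = 55 − 3.4·7 = 31.2; r = 28.2 − 31.2 = -3
x=8: ŷ = 55 − 3.4·8 = 27.8; r = 31.8 − 27.8 = 4
x=9: ŷ = 55 − 3.4·9 = 24.4; r = 23.4 − 24.4 = -1
x=12: ŷ = 55 − 3.4·12 = 14.2; r = 11.2 − 14.2 = -3
x=14: ŷ = 55 − 3.4·14 = 7.4; r = 4.4 − 7.4 = -3
x=15: ŷ = 55 − 3.4·15 = 4; r = 9 − 4 = 5
SSE = 0 + 25 + 16 + 9 + 16 + 1 + 9 + 9 + 25 = 110
s = √(110/7) = √15.7143 ≈ 3.964

s = 3.964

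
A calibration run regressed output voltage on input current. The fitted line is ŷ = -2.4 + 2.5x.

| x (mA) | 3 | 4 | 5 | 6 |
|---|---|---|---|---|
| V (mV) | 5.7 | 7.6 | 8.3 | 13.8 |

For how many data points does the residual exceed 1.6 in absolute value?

x=3: ŷ = -2.4 + 2.5·3 = 5.1; r = 5.7 − 5.1 = 0.6
x=4: ŷ = -2.4 + 2.5·4 = 7.6; r = 7.6 − 7.6 = 0
x=5: ŷ = -2.4 + 2.5·5 = 10.1; r = 8.3 − 10.1 = -1.8
x=6: ŷ = -2.4 + 2.5·6 = 12.6; r = 13.8 − 12.6 = 1.2
|r| > 1.6: x=5 (|r|=1.8) → 1

1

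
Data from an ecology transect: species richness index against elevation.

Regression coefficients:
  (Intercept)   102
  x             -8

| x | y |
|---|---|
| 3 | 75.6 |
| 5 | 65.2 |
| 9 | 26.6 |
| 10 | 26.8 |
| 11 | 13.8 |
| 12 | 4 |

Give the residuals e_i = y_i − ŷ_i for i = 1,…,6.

-2.4, 3.2, -3.4, 4.8, -0.2, -2

x=3: ŷ = 102 − 8·3 = 78; e = 75.6 − 78 = -2.4
x=5: ŷ = 102 − 8·5 = 62; e = 65.2 − 62 = 3.2
x=9: ŷ = 102 − 8·9 = 30; e = 26.6 − 30 = -3.4
x=10: ŷ = 102 − 8·10 = 22; e = 26.8 − 22 = 4.8
x=11: ŷ = 102 − 8·11 = 14; e = 13.8 − 14 = -0.2
x=12: ŷ = 102 − 8·12 = 6; e = 4 − 6 = -2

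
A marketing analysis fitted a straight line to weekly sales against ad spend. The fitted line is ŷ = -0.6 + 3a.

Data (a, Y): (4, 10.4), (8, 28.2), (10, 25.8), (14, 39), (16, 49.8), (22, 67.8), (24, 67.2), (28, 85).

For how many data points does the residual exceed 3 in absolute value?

a=4: ŷ = -0.6 + 3·4 = 11.4; r = 10.4 − 11.4 = -1
a=8: ŷ = -0.6 + 3·8 = 23.4; r = 28.2 − 23.4 = 4.8
a=10: ŷ = -0.6 + 3·10 = 29.4; r = 25.8 − 29.4 = -3.6
a=14: ŷ = -0.6 + 3·14 = 41.4; r = 39 − 41.4 = -2.4
a=16: ŷ = -0.6 + 3·16 = 47.4; r = 49.8 − 47.4 = 2.4
a=22: ŷ = -0.6 + 3·22 = 65.4; r = 67.8 − 65.4 = 2.4
a=24: ŷ = -0.6 + 3·24 = 71.4; r = 67.2 − 71.4 = -4.2
a=28: ŷ = -0.6 + 3·28 = 83.4; r = 85 − 83.4 = 1.6
|r| > 3: a=8 (|r|=4.8), a=10 (|r|=3.6), a=24 (|r|=4.2) → 3

3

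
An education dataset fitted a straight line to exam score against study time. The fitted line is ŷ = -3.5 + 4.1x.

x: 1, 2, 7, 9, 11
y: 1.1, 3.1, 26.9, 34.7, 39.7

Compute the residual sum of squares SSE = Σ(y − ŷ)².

SSE = 11

x=1: ŷ = -3.5 + 4.1·1 = 0.6; r = 1.1 − 0.6 = 0.5
x=2: ŷ = -3.5 + 4.1·2 = 4.7; r = 3.1 − 4.7 = -1.6
x=7: ŷ = -3.5 + 4.1·7 = 25.2; r = 26.9 − 25.2 = 1.7
x=9: ŷ = -3.5 + 4.1·9 = 33.4; r = 34.7 − 33.4 = 1.3
x=11: ŷ = -3.5 + 4.1·11 = 41.6; r = 39.7 − 41.6 = -1.9
SSE = 0.25 + 2.56 + 2.89 + 1.69 + 3.61 = 11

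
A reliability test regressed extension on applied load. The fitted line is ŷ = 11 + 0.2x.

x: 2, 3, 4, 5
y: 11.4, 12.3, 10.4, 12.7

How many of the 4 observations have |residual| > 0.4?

x=2: ŷ = 11 + 0.2·2 = 11.4; e = 11.4 − 11.4 = 0
x=3: ŷ = 11 + 0.2·3 = 11.6; e = 12.3 − 11.6 = 0.7
x=4: ŷ = 11 + 0.2·4 = 11.8; e = 10.4 − 11.8 = -1.4
x=5: ŷ = 11 + 0.2·5 = 12; e = 12.7 − 12 = 0.7
|e| > 0.4: x=3 (|e|=0.7), x=4 (|e|=1.4), x=5 (|e|=0.7) → 3

3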